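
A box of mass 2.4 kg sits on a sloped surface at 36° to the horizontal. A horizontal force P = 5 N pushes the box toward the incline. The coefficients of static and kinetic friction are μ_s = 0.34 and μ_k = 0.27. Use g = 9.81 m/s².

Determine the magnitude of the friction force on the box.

f ≈ 5.94 N (up the incline)

Resolve perpendicular to the incline: N = m g cos θ + P sin θ = 2.4×9.81×cos 36° + 5×sin 36° = 21.99 N.
Along the incline, the net driving force (taking up-slope positive) is P cos θ − m g sin θ = 4.045 − 13.84 = -9.794 N, so equilibrium requires friction f = 9.794 N (up-slope).
The limit of static friction is μ_s N = 7.475 N.
The required 9.794 N exceeds the static limit, so the box slides down-slope and f = μ_k N = 0.27×21.99 = 5.94 N.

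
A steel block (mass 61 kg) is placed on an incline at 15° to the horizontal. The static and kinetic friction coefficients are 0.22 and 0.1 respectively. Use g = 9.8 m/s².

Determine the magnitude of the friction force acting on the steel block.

f ≈ 57.7 N (up the incline)

Normal force: N = m g cos θ = 61 × 9.8 × cos 15° = 577.4 N.
For equilibrium along the incline, friction must balance the weight component: f = m g sin θ = 154.7 N up the slope.
Maximum static friction available: μ_s N = 0.22 × 577.4 = 127 N.
|154.7| exceeds 127 N, so the steel block slips down-slope; friction is kinetic, f = μ_k N = 0.1×577.4 = 57.7 N.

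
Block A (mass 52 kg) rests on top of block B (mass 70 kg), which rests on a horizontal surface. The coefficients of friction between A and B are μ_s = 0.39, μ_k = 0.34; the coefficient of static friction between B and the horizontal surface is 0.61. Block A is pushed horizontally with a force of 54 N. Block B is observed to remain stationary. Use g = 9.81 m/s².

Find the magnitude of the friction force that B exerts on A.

f ≈ 54 N

The normal force B exerts on A is simply A's weight, N₁ = 510.1 N.
So the A–B interface can sustain at most μ_s N₁ = 198.9 N of static friction.
P = 54 N is within that limit, so A and B move together (both at rest); the A–B friction is simply f₁ = P = 54 N.
By Newton's third law B feels 54 N forward from A. With B stationary, the floor's static friction on B balances it: f₂ = 54 N (well within μ_s(m_A+m_B)g = 730.1 N).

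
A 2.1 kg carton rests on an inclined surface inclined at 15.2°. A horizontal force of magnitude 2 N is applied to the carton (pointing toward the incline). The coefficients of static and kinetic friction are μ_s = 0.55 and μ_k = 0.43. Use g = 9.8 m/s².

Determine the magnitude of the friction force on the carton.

f ≈ 3.47 N (up the incline)

The horizontal push has a component P sin θ into the surface, so N = m g cos θ + P sin θ = 19.86 + 0.5244 = 20.38 N.
Along the incline, the net driving force (taking up-slope positive) is P cos θ − m g sin θ = 1.93 − 5.396 = -3.466 N, so equilibrium requires friction f = 3.466 N (up-slope).
The limit of static friction is μ_s N = 11.21 N.
|f_req| = 3.466 ≤ 11.21 N → the carton is in equilibrium; friction equals the required value.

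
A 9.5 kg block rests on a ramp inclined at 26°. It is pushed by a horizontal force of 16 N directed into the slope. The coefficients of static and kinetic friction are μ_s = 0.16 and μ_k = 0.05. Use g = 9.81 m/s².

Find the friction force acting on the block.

f ≈ 4.54 N (up the incline)

Resolve perpendicular to the incline: N = m g cos θ + P sin θ = 9.5×9.81×cos 26° + 16×sin 26° = 90.78 N.
Along the incline, the net driving force (taking up-slope positive) is P cos θ − m g sin θ = 14.38 − 40.85 = -26.47 N, so equilibrium requires friction f = 26.47 N (up-slope).
Maximum static friction: μ_s N = 0.16 × 90.78 = 14.52 N.
The required 26.47 N exceeds the static limit, so the block slides down-slope and f = μ_k N = 0.05×90.78 = 4.54 N.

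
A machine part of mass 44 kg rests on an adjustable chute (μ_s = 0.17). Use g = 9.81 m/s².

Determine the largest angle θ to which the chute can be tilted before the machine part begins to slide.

θ_max ≈ 9.65°

At the slip threshold, m g sin θ = μ_s · m g cos θ, so tan θ = μ_s.
θ_max = arctan(0.17) = 9.65°.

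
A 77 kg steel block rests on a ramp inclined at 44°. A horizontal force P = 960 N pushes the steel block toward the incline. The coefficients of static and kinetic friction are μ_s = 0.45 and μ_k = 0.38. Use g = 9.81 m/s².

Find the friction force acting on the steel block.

Resolve perpendicular to the incline: N = m g cos θ + P sin θ = 77×9.81×cos 44° + 960×sin 44° = 1210 N.
Along the incline, the net driving force (taking up-slope positive) is P cos θ − m g sin θ = 690.6 − 524.7 = 165.8 N, so equilibrium requires friction f = -165.8 N (down-slope).
The limit of static friction is μ_s N = 544.6 N.
|f_req| = 165.8 ≤ 544.6 N → the steel block is in equilibrium; friction equals the required value.

f ≈ 166 N (down the incline)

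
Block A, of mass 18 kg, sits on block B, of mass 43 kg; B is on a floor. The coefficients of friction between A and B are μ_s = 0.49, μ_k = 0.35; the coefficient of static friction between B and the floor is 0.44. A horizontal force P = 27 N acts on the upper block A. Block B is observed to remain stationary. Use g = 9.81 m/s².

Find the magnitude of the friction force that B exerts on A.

Between the blocks, N₁ = m_A g = 176.6 N.
So the A–B interface can sustain at most μ_s N₁ = 86.52 N of static friction.
P = 27 N is within that limit, so A and B move together (both at rest); the A–B friction is simply f₁ = P = 27 N.
B experiences an equal 27 N forward from A (third law). B is in equilibrium, so the floor supplies f₂ = 27 N of static friction (limit μ_s(m_A+m_B)g = 263.3 N, not exceeded).

f ≈ 27 N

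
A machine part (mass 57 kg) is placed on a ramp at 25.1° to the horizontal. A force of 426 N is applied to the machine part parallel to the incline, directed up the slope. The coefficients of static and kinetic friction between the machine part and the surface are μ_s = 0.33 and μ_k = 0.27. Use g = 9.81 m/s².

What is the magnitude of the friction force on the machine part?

Perpendicular to the surface, N = m g cos θ = 57·9.81·cos 25.1° = 506.4 N.
The friction needed for equilibrium is m g sin θ − P = 237.2 − 426 = -188.8 N, measured positive up-slope.
The static-friction ceiling is μ_s N = 0.33 × 506.4 = 167.1 N.
|-188.8| exceeds 167.1 N, so the machine part slips up-slope; friction is kinetic, f = μ_k N = 0.27×506.4 = 137 N.

f ≈ 137 N (down the incline)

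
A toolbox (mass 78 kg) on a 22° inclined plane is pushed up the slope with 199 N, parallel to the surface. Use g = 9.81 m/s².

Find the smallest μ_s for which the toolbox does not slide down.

N = m g cos θ = 709.5 N.
Friction must make up the shortfall along the incline: f = m g sin θ − P = 286.6 − 199 = 87.64 N.
At the threshold f = μ_s N, so μ_s,min = 87.64/709.5 = 0.124.

μ_s,min ≈ 0.124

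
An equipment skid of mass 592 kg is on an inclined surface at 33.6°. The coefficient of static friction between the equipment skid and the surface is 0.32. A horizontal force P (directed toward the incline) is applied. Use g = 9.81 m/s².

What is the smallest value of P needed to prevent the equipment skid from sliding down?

P_min ≈ 1650 N

The equipment skid tends to slide down (tan θ > μ_s), so at the point of impending slip friction acts up-slope at its limit: f = μ_s N.
Perpendicular to the incline: N = m g cos θ + P sin θ.
Along the incline: P cos θ + μ_s N = m g sin θ, i.e. P cos θ + μ_s (m g cos θ + P sin θ) = m g sin θ.
Solving, P (cos θ + μ_s sin θ) = m g (sin θ − μ_s cos θ), so P = 5810×0.2869/1.01 = 1650 N.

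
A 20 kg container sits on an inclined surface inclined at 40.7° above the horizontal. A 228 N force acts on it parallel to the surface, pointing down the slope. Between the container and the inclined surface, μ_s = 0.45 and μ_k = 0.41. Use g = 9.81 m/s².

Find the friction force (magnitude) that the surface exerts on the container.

Perpendicular to the surface, N = m g cos θ = 20·9.81·cos 40.7° = 148.7 N.
Parallel to the incline, ΣF = 0 gives f = m g sin θ + P = 127.9 + 228 = 355.9 N (up-slope positive).
Maximum static friction available: μ_s N = 0.45 × 148.7 = 66.94 N.
Since |355.9| > 66.94 N, static friction cannot hold it; the container slides down the incline and kinetic friction applies: f = μ_k N = 0.41 × 148.7 = 61 N.

f ≈ 61 N (up the incline)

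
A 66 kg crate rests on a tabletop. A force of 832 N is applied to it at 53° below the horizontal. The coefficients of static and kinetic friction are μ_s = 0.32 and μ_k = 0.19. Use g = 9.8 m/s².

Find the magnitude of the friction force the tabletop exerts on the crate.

f ≈ 249 N

Vertical equilibrium gives N = m g + P sin α = 1311 N.
The horizontal driving force is P cos α = 500.7 N, so equilibrium needs friction f = 500.7 N.
The static-friction limit is μ_s N = 419.6 N.
500.7 > 419.6 N → the crate slides; f = μ_k N = 0.19×1311 = 249 N.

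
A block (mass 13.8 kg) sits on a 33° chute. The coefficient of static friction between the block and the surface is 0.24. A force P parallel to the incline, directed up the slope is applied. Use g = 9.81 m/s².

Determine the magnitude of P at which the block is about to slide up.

P ≈ 101 N

At impending motion up the slope, friction acts down-slope at its limit: f = μ_s N.
P is parallel to the surface, so N = m g cos θ = 114 N.
Along the incline: P = m g sin θ + μ_s N = 73.7 + 0.24×114 = 101 N.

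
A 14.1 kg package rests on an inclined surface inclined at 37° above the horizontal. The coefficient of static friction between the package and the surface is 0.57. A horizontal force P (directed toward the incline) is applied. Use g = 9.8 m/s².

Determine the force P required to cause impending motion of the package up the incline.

P ≈ 321 N

At impending motion up the slope, friction acts down-slope at its limit: f = μ_s N.
Perpendicular to the incline: N = m g cos θ + P sin θ.
Along the incline: P cos θ = m g sin θ + μ_s N = m g sin θ + μ_s (m g cos θ + P sin θ).
Solving, P (cos θ − μ_s sin θ) = m g (sin θ + μ_s cos θ), so P = 14.1×9.8×(sin 37° + 0.57 cos 37°)/(cos 37° − 0.57 sin 37°) = 138×1.057/0.4556 = 321 N.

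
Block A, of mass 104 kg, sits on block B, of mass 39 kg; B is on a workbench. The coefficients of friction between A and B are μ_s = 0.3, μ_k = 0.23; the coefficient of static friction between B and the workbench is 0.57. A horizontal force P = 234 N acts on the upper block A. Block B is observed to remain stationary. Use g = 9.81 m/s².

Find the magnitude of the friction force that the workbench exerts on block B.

f ≈ 234 N

The normal force B exerts on A is simply A's weight, N₁ = 1020 N.
So the A–B interface can sustain at most μ_s N₁ = 306.1 N of static friction.
P = 234 N is within that limit, so A and B move together (both at rest); the A–B friction is simply f₁ = P = 234 N.
By Newton's third law B feels 234 N forward from A. With B stationary, the floor's static friction on B balances it: f₂ = 234 N (well within μ_s(m_A+m_B)g = 799.6 N).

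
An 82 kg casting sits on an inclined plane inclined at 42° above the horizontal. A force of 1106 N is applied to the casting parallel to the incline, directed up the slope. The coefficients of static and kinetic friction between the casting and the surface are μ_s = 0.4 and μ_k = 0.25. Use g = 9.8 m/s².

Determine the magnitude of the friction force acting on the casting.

f ≈ 149 N (down the incline)

The normal reaction is N = m g cos θ = 597.2 N.
Parallel to the incline, ΣF = 0 gives f = m g sin θ − P = 537.7 − 1106 = -568.3 N (up-slope positive).
Maximum static friction available: μ_s N = 0.4 × 597.2 = 238.9 N.
Since |-568.3| > 238.9 N, static friction cannot hold it; the casting slides up the incline and kinetic friction applies: f = μ_k N = 0.25 × 597.2 = 149 N.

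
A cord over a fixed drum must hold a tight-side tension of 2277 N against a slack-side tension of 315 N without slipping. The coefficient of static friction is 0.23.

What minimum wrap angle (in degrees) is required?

β_min ≈ 493°

T₂/T₁ = e^{μβ} → β = ln(T₂/T₁)/μ.
β = ln(2277/315)/0.23 = 1.978/0.23 = 8.6 rad.
In degrees: β = 8.6 × 180/π = 493°.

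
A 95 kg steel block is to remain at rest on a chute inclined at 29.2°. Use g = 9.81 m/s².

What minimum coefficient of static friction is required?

At the slip threshold m g sin θ = μ_s m g cos θ, so μ_s,min = tan θ.
μ_s,min = tan 29.2° = 0.559.

μ_s,min ≈ 0.559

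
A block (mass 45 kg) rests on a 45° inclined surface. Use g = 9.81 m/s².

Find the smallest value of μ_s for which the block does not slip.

At the slip threshold m g sin θ = μ_s m g cos θ, so μ_s,min = tan θ.
μ_s,min = tan 45° = 1.

μ_s,min ≈ 1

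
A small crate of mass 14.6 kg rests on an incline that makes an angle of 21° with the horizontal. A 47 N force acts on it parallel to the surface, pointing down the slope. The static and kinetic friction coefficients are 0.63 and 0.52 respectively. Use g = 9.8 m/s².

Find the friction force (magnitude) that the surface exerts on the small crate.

Normal force: N = m g cos θ = 14.6 × 9.8 × cos 21° = 133.6 N.
The friction needed for equilibrium is m g sin θ + P = 51.28 + 47 = 98.28 N, measured positive up-slope.
Maximum static friction available: μ_s N = 0.63 × 133.6 = 84.15 N.
Since |98.28| > 84.15 N, static friction cannot hold it; the small crate slides down the incline and kinetic friction applies: f = μ_k N = 0.52 × 133.6 = 69.5 N.

f ≈ 69.5 N (up the incline)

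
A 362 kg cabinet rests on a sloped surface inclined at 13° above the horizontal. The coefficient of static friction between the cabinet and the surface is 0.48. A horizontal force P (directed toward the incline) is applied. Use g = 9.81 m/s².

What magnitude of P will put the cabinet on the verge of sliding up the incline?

P ≈ 2840 N

At impending motion up the slope, friction acts down-slope at its limit: f = μ_s N.
Perpendicular to the incline: N = m g cos θ + P sin θ.
Along the incline: P cos θ = m g sin θ + μ_s N = m g sin θ + μ_s (m g cos θ + P sin θ).
Solving, P (cos θ − μ_s sin θ) = m g (sin θ + μ_s cos θ), so P = 362×9.81×(sin 13° + 0.48 cos 13°)/(cos 13° − 0.48 sin 13°) = 3550×0.6926/0.8664 = 2840 N.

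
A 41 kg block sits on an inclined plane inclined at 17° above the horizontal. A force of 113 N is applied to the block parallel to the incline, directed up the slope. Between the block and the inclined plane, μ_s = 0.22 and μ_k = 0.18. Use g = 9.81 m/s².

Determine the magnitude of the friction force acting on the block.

Perpendicular to the surface, N = m g cos θ = 41·9.81·cos 17° = 384.6 N.
Parallel to the incline, ΣF = 0 gives f = m g sin θ − P = 117.6 − 113 = 4.595 N (up-slope positive).
Maximum static friction available: μ_s N = 0.22 × 384.6 = 84.62 N.
Since |4.595| ≤ 84.62 N, no slip — friction simply equals what equilibrium demands.

f ≈ 4.59 N (up the incline)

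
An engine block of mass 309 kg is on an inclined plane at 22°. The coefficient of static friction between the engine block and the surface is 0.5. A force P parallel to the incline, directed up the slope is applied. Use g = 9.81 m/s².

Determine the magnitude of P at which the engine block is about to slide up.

P ≈ 2540 N

At impending motion up the slope, friction acts down-slope at its limit: f = μ_s N.
P is parallel to the surface, so N = m g cos θ = 2810 N.
Along the incline: P = m g sin θ + μ_s N = 1140 + 0.5×2810 = 2540 N.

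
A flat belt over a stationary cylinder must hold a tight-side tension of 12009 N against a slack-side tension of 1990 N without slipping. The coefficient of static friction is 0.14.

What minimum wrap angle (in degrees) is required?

β_min ≈ 736°

T₂/T₁ = e^{μβ} → β = ln(T₂/T₁)/μ.
β = ln(12009/1990)/0.14 = 1.798/0.14 = 12.84 rad.
In degrees: β = 12.84 × 180/π = 736°.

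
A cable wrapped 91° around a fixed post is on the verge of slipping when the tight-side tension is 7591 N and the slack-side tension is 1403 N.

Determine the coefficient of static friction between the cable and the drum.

μ ≈ 1.06

T₂/T₁ = e^{μβ} → μ = ln(T₂/T₁)/β.
β = 91° = 1.588 rad.
μ = ln(7591/1403)/1.588 = ln(5.411)/1.588 = 1.06.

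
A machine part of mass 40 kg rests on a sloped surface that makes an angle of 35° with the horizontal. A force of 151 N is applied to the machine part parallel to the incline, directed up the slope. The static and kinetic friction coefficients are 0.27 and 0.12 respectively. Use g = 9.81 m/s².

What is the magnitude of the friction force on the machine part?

f ≈ 74.1 N (up the incline)

The normal reaction is N = m g cos θ = 321.4 N.
The friction needed for equilibrium is m g sin θ − P = 225.1 − 151 = 74.07 N, measured positive up-slope.
The static-friction ceiling is μ_s N = 0.27 × 321.4 = 86.79 N.
Since |74.07| ≤ 86.79 N, static friction is sufficient; f equals the required value, not μ_s N.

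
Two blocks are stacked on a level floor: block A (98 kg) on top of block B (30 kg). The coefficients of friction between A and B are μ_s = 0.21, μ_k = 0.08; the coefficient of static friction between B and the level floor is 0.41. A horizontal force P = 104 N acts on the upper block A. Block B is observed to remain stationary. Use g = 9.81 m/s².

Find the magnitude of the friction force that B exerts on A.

f ≈ 104 N

Between the blocks, N₁ = m_A g = 961.4 N.
Maximum static friction on A from B: μ_s N₁ = 0.21×961.4 = 201.9 N.
Since P = 104 N ≤ 201.9 N, A does not slip on B; friction on A equals P = 104 N.
B experiences an equal 104 N forward from A (third law). B is in equilibrium, so the floor supplies f₂ = 104 N of static friction (limit μ_s(m_A+m_B)g = 514.8 N, not exceeded).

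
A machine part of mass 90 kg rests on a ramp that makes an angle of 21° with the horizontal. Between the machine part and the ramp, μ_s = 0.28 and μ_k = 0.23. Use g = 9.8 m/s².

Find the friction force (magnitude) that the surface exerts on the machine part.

f ≈ 189 N (up the incline)

Normal force: N = m g cos θ = 90 × 9.8 × cos 21° = 823.4 N.
Along the slope the weight component is m g sin θ = 316.1 N; friction must supply exactly this, acting up-slope.
Static friction can supply at most μ_s N = 230.6 N.
Since |316.1| > 230.6 N, static friction cannot hold it; the machine part slides down the incline and kinetic friction applies: f = μ_k N = 0.23 × 823.4 = 189 N.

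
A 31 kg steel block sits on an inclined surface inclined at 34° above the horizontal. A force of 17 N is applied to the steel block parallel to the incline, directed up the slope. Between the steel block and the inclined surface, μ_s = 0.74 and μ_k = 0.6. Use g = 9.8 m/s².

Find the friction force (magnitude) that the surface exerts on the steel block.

Perpendicular to the surface, N = m g cos θ = 31·9.8·cos 34° = 251.9 N.
Parallel to the incline, ΣF = 0 gives f = m g sin θ − P = 169.9 − 17 = 152.9 N (up-slope positive).
The static-friction ceiling is μ_s N = 0.74 × 251.9 = 186.4 N.
Since |152.9| ≤ 186.4 N, no slip — friction simply equals what equilibrium demands.

f ≈ 153 N (up the incline)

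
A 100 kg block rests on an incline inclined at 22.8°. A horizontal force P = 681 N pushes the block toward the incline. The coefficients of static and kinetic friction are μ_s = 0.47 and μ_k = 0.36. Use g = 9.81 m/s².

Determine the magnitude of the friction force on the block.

f ≈ 248 N (down the incline)

Normal direction: N = m g cos θ + P sin θ = 1168 N.
Parallel to the incline: P cos θ − m g sin θ = 627.8 − 380.2 = 247.6 N; the friction needed to balance this is 247.6 N acting down the slope.
Maximum static friction: μ_s N = 0.47 × 1168 = 549.1 N.
|f_req| = 247.6 ≤ 549.1 N → the block is in equilibrium; friction equals the required value.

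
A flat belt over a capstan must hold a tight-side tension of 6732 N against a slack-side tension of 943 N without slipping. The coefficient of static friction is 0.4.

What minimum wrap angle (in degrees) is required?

T₂/T₁ = e^{μβ} → β = ln(T₂/T₁)/μ.
β = ln(6732/943)/0.4 = 1.966/0.4 = 4.914 rad.
In degrees: β = 4.914 × 180/π = 282°.

β_min ≈ 282°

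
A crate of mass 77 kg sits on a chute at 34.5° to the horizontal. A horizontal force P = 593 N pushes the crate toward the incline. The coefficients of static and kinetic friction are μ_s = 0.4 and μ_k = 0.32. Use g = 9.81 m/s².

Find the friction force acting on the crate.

Resolve perpendicular to the incline: N = m g cos θ + P sin θ = 77×9.81×cos 34.5° + 593×sin 34.5° = 958.4 N.
Along the incline, the net driving force (taking up-slope positive) is P cos θ − m g sin θ = 488.7 − 427.8 = 60.86 N, so equilibrium requires friction f = -60.86 N (down-slope).
The limit of static friction is μ_s N = 383.4 N.
Since 60.86 N is within the 383.4 N limit, the crate stays put and friction is exactly 60.9 N.

f ≈ 60.9 N (down the incline)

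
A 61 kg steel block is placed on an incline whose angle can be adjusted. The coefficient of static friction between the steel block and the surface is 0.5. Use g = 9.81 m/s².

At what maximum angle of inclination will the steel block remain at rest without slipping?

At the slip threshold, m g sin θ = μ_s · m g cos θ, so tan θ = μ_s.
θ_max = arctan(0.5) = 26.6°.

θ_max ≈ 26.6°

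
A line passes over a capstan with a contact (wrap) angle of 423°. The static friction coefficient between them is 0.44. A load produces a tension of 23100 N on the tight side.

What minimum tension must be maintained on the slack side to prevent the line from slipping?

T_min ≈ 897 N

Capstan equation at impending slip: T_tight/T_slack = e^{μβ}.
β = 423° = 7.383 rad; e^{μβ} = e^{0.44×7.383} = 25.75.
T_slack = T_tight / e^{μβ} = 23100 / 25.75 = 897 N.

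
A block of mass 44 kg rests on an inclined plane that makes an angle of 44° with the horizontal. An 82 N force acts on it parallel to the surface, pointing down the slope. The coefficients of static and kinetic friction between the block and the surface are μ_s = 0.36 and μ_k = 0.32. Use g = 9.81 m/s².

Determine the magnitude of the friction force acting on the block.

f ≈ 99.4 N (up the incline)

Normal force: N = m g cos θ = 44 × 9.81 × cos 44° = 310.5 N.
The friction needed for equilibrium is m g sin θ + P = 299.8 + 82 = 381.8 N, measured positive up-slope.
Maximum static friction available: μ_s N = 0.36 × 310.5 = 111.8 N.
|381.8| exceeds 111.8 N, so the block slips down-slope; friction is kinetic, f = μ_k N = 0.32×310.5 = 99.4 N.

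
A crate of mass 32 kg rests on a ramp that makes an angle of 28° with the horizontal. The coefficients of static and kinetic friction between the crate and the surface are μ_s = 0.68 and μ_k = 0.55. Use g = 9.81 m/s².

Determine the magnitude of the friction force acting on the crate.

Perpendicular to the surface, N = m g cos θ = 32·9.81·cos 28° = 277.2 N.
Along the slope the weight component is m g sin θ = 147.4 N; friction must supply exactly this, acting up-slope.
Static friction can supply at most μ_s N = 188.5 N.
Since |147.4| ≤ 188.5 N, the crate remains in static equilibrium and friction takes exactly the required value.

f ≈ 147 N (up the incline)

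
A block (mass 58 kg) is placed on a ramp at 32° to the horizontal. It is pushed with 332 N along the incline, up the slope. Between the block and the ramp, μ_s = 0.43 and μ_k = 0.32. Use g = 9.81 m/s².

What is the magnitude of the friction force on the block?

Normal force: N = m g cos θ = 58 × 9.81 × cos 32° = 482.5 N.
The friction needed for equilibrium is m g sin θ − P = 301.5 − 332 = -30.49 N, measured positive up-slope.
The static-friction ceiling is μ_s N = 0.43 × 482.5 = 207.5 N.
Since |-30.49| ≤ 207.5 N, the block remains in static equilibrium and friction takes exactly the required value.

f ≈ 30.5 N (down the incline)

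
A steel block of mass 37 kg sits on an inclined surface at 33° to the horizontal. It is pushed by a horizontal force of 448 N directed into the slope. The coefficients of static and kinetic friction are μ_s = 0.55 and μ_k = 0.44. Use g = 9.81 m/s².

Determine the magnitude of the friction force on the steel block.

f ≈ 178 N (down the incline)

Resolve perpendicular to the incline: N = m g cos θ + P sin θ = 37×9.81×cos 33° + 448×sin 33° = 548.4 N.
Parallel to the incline: P cos θ − m g sin θ = 375.7 − 197.7 = 178 N; the friction needed to balance this is 178 N acting down the slope.
The limit of static friction is μ_s N = 301.6 N.
|f_req| = 178 ≤ 301.6 N → the steel block is in equilibrium; friction equals the required value.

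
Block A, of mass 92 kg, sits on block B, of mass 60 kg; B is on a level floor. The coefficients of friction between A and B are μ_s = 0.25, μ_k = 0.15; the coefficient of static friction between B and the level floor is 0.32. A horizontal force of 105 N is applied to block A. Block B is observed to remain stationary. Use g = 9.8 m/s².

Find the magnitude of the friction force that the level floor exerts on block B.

f ≈ 105 N

Between the blocks, N₁ = m_A g = 901.6 N.
Maximum static friction on A from B: μ_s N₁ = 0.25×901.6 = 225.4 N.
Since P = 105 N ≤ 225.4 N, A does not slip on B; friction on A equals P = 105 N.
By Newton's third law B feels 105 N forward from A. With B stationary, the floor's static friction on B balances it: f₂ = 105 N (well within μ_s(m_A+m_B)g = 476.7 N).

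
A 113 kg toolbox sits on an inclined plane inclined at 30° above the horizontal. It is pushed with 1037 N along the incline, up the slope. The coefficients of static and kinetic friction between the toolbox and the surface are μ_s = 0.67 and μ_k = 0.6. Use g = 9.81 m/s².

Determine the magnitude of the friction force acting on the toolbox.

Perpendicular to the surface, N = m g cos θ = 113·9.81·cos 30° = 960 N.
For equilibrium along the incline the friction force must supply f = m g sin θ − P = 554.3 − 1037 = -482.7 N (positive meaning up-slope).
The static-friction ceiling is μ_s N = 0.67 × 960 = 643.2 N.
Since |-482.7| ≤ 643.2 N, static friction is sufficient; f equals the required value, not μ_s N.

f ≈ 483 N (down the incline)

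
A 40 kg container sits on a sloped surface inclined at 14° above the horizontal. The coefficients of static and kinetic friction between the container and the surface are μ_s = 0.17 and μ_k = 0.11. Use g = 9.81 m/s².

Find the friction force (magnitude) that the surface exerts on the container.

The normal reaction is N = m g cos θ = 380.7 N.
For equilibrium along the incline, friction must balance the weight component: f = m g sin θ = 94.93 N up the slope.
The static-friction ceiling is μ_s N = 0.17 × 380.7 = 64.73 N.
|94.93| exceeds 64.73 N, so the container slips down-slope; friction is kinetic, f = μ_k N = 0.11×380.7 = 41.9 N.

f ≈ 41.9 N (up the incline)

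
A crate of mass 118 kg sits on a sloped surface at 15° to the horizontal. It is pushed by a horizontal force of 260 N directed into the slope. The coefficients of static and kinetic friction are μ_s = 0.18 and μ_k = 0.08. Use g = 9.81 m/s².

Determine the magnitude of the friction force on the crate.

f ≈ 48.5 N (up the incline)

The horizontal push has a component P sin θ into the surface, so N = m g cos θ + P sin θ = 1118 + 67.29 = 1185 N.
Parallel to the incline: P cos θ − m g sin θ = 251.1 − 299.6 = -48.46 N; the friction needed to balance this is 48.46 N acting up the slope.
Maximum static friction: μ_s N = 0.18 × 1185 = 213.4 N.
|f_req| = 48.46 ≤ 213.4 N → the crate is in equilibrium; friction equals the required value.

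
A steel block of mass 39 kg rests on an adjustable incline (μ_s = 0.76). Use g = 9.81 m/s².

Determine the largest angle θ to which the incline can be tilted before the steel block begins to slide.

θ_max ≈ 37.2°

At the slip threshold, m g sin θ = μ_s · m g cos θ, so tan θ = μ_s.
θ_max = arctan(0.76) = 37.2°.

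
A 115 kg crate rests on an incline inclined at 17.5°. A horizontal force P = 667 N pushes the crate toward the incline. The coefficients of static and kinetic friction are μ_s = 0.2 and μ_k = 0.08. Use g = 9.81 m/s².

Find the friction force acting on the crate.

f ≈ 102 N (down the incline)

Normal direction: N = m g cos θ + P sin θ = 1277 N.
Along the incline, the net driving force (taking up-slope positive) is P cos θ − m g sin θ = 636.1 − 339.2 = 296.9 N, so equilibrium requires friction f = -296.9 N (down-slope).
The limit of static friction is μ_s N = 255.3 N.
|f_req| = 296.9 > 255.3 N → the crate slides up the incline; f = μ_k N = 0.08 × 1277 = 102 N.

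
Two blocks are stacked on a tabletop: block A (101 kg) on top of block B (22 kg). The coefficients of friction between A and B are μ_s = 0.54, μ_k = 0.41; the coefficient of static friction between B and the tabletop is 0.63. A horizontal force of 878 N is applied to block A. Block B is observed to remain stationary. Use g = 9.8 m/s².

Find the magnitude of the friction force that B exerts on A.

f ≈ 406 N

The normal force B exerts on A is simply A's weight, N₁ = 989.8 N.
So the A–B interface can sustain at most μ_s N₁ = 534.5 N of static friction.
P = 878 N exceeds that limit, so A slips over B and the interface friction becomes kinetic: f₁ = μ_k N₁ = 0.41×989.8 = 406 N.
B experiences an equal 406 N forward from A (third law). B is in equilibrium, so the floor supplies f₂ = 406 N of static friction (limit μ_s(m_A+m_B)g = 759.4 N, not exceeded).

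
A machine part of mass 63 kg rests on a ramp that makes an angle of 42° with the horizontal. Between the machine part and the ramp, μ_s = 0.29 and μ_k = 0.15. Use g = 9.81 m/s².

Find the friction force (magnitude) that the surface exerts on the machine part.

Normal force: N = m g cos θ = 63 × 9.81 × cos 42° = 459.3 N.
For equilibrium along the incline, friction must balance the weight component: f = m g sin θ = 413.5 N up the slope.
Static friction can supply at most μ_s N = 133.2 N.
|413.5| exceeds 133.2 N, so the machine part slips down-slope; friction is kinetic, f = μ_k N = 0.15×459.3 = 68.9 N.

f ≈ 68.9 N (up the incline)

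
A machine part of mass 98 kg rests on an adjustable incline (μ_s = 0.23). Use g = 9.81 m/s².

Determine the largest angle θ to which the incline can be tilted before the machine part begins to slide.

θ_max ≈ 13°

At the slip threshold, m g sin θ = μ_s · m g cos θ, so tan θ = μ_s.
θ_max = arctan(0.23) = 13°.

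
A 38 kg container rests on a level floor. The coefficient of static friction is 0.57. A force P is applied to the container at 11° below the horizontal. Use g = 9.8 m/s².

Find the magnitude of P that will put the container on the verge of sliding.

P ≈ 243 N

N = m g + P sin α (the push presses the container into the level floor).
At impending slip, P cos α = μ_s N = μ_s (m g + P sin α).
Solving: P (cos α − μ_s sin α) = μ_s m g → P = 0.57×372/(cos 11° − 0.57 sin 11°) = 212/0.8729 = 243 N.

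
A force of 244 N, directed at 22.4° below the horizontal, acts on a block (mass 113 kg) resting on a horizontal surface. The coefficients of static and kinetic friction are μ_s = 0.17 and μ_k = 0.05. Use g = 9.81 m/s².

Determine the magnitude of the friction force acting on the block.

The vertical component of P adds to the normal force: N = m g + P sin α = 1109 + 92.98 = 1202 N.
For equilibrium, f = P cos α = 244×cos 22.4° = 225.6 N.
μ_s N = 0.17 × 1202 = 204.3 N.
The required friction exceeds μ_s N, so the block moves and f = μ_k N = 60.1 N.

f ≈ 60.1 N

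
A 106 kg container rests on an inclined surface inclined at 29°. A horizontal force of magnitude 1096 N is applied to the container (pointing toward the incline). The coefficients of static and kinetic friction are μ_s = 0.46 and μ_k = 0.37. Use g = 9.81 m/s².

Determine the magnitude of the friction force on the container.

f ≈ 454 N (down the incline)

Normal direction: N = m g cos θ + P sin θ = 1441 N.
Along the incline, the net driving force (taking up-slope positive) is P cos θ − m g sin θ = 958.6 − 504.1 = 454.4 N, so equilibrium requires friction f = -454.4 N (down-slope).
The limit of static friction is μ_s N = 662.8 N.
|f_req| = 454.4 ≤ 662.8 N → the container is in equilibrium; friction equals the required value.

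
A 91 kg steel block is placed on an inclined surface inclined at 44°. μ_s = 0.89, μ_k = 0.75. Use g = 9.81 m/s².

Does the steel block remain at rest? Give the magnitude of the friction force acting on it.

f ≈ 482 N

N = m g cos θ = 642 N.
Down-slope weight component: m g sin θ = 620 N.
μ_s N = 572 N.
620 > 572 N, so it slides; kinetic friction f = μ_k N = 0.75×642 = 482 N.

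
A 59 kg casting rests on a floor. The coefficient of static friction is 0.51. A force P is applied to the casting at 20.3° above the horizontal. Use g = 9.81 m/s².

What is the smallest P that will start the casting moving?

P ≈ 265 N

N = m g − P sin α (the pull lifts the casting).
At impending slip, P cos α = μ_s N = μ_s (m g − P sin α).
Solving: P (cos α + μ_s sin α) = μ_s m g → P = 0.51×579/(cos 20.3° + 0.51 sin 20.3°) = 295/1.115 = 265 N.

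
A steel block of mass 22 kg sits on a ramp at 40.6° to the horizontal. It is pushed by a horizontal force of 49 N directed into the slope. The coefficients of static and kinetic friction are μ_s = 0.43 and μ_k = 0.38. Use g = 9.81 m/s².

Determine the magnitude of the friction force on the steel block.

f ≈ 74.4 N (up the incline)

The horizontal push has a component P sin θ into the surface, so N = m g cos θ + P sin θ = 163.9 + 31.89 = 195.8 N.
Parallel to the incline: P cos θ − m g sin θ = 37.2 − 140.5 = -103.2 N; the friction needed to balance this is 103.2 N acting up the slope.
Maximum static friction: μ_s N = 0.43 × 195.8 = 84.17 N.
|f_req| = 103.2 > 84.17 N → the steel block slides down the incline; f = μ_k N = 0.38 × 195.8 = 74.4 N.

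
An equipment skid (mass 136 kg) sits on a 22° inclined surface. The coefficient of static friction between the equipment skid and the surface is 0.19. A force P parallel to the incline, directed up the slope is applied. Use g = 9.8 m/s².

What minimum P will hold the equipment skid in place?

The equipment skid tends to slide down (tan θ > μ_s), so at the point of impending slip friction acts up-slope at its limit: f = μ_s N.
P is parallel to the surface, so N = m g cos θ = 1240 N.
Along the incline: P + μ_s N = m g sin θ, so P = 499 − 0.19×1240 = 264 N.

P_min ≈ 264 N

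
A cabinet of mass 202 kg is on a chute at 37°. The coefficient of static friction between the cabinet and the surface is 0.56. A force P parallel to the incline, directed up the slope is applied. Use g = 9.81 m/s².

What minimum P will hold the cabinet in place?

P_min ≈ 306 N

The cabinet tends to slide down (tan θ > μ_s), so at the point of impending slip friction acts up-slope at its limit: f = μ_s N.
P is parallel to the surface, so N = m g cos θ = 1580 N.
Along the incline: P + μ_s N = m g sin θ, so P = 1190 − 0.56×1580 = 306 N.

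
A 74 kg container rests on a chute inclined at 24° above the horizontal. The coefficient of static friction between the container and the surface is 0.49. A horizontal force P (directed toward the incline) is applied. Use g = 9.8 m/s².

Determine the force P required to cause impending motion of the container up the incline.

P ≈ 867 N

At impending motion up the slope, friction acts down-slope at its limit: f = μ_s N.
Perpendicular to the incline: N = m g cos θ + P sin θ.
Along the incline: P cos θ = m g sin θ + μ_s N = m g sin θ + μ_s (m g cos θ + P sin θ).
Solving, P (cos θ − μ_s sin θ) = m g (sin θ + μ_s cos θ), so P = 74×9.8×(sin 24° + 0.49 cos 24°)/(cos 24° − 0.49 sin 24°) = 725×0.8544/0.7142 = 867 N.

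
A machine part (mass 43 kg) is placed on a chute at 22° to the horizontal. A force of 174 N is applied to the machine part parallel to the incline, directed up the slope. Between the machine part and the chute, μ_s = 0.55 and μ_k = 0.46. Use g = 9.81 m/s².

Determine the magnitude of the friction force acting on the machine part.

f ≈ 16 N (down the incline)

The normal reaction is N = m g cos θ = 391.1 N.
For equilibrium along the incline the friction force must supply f = m g sin θ − P = 158 − 174 = -15.98 N (positive meaning up-slope).
The static-friction ceiling is μ_s N = 0.55 × 391.1 = 215.1 N.
Since |-15.98| ≤ 215.1 N, no slip — friction simply equals what equilibrium demands.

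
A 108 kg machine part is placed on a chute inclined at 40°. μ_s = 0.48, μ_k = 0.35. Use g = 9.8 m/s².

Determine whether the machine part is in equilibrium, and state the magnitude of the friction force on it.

f ≈ 284 N

N = m g cos θ = 811 N.
Down-slope weight component: m g sin θ = 680 N.
μ_s N = 389 N.
680 > 389 N, so it slides; kinetic friction f = μ_k N = 0.35×811 = 284 N.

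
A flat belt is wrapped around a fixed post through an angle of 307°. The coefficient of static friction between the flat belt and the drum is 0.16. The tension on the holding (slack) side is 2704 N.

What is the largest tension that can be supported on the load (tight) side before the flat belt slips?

T_max ≈ 6370 N

At impending slip the capstan equation gives T₂/T₁ = e^{μβ} with β in radians.
β = 307° × π/180 = 5.358 rad.
e^{μβ} = e^{0.16×5.358} = 2.357.
T₂ = T₁ · e^{μβ} = 2704 × 2.357 = 6370 N.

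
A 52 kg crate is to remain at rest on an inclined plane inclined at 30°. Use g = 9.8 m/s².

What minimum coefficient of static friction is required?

At the slip threshold m g sin θ = μ_s m g cos θ, so μ_s,min = tan θ.
μ_s,min = tan 30° = 0.577.

μ_s,min ≈ 0.577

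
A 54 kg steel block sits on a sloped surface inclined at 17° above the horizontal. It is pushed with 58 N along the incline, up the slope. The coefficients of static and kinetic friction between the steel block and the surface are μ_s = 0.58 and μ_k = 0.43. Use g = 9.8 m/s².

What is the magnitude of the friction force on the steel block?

Normal force: N = m g cos θ = 54 × 9.8 × cos 17° = 506.1 N.
The friction needed for equilibrium is m g sin θ − P = 154.7 − 58 = 96.72 N, measured positive up-slope.
Static friction can supply at most μ_s N = 293.5 N.
Since |96.72| ≤ 293.5 N, no slip — friction simply equals what equilibrium demands.

f ≈ 96.7 N (up the incline)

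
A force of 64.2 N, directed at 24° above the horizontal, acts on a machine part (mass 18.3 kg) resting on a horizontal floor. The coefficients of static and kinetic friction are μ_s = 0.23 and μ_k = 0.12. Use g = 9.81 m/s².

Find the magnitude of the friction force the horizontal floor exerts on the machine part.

Vertical equilibrium gives N = m g − P sin α = 153.4 N.
The horizontal driving force is P cos α = 58.65 N, so equilibrium needs friction f = 58.65 N.
μ_s N = 0.23 × 153.4 = 35.28 N.
58.65 > 35.28 N → the machine part slides; f = μ_k N = 0.12×153.4 = 18.4 N.

f ≈ 18.4 N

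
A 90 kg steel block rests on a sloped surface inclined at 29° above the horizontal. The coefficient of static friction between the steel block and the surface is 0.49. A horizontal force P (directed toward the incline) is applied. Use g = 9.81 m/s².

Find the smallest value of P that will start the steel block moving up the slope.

At impending motion up the slope, friction acts down-slope at its limit: f = μ_s N.
Perpendicular to the incline: N = m g cos θ + P sin θ.
Along the incline: P cos θ = m g sin θ + μ_s N = m g sin θ + μ_s (m g cos θ + P sin θ).
Solving, P (cos θ − μ_s sin θ) = m g (sin θ + μ_s cos θ), so P = 90×9.81×(sin 29° + 0.49 cos 29°)/(cos 29° − 0.49 sin 29°) = 883×0.9134/0.6371 = 1270 N.

P ≈ 1270 N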